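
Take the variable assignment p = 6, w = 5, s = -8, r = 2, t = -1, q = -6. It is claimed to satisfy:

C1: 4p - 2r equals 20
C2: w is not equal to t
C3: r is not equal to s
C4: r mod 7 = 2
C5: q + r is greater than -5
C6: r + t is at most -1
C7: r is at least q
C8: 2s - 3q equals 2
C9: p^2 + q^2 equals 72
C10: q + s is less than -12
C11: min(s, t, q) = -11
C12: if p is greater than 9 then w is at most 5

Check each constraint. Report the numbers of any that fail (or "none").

Constraints 6 and 11 are violated.

C1: 4p - 2r = 4(6) - 2(2) = 20 — OK.
C2: w = 5, t = -1; distinct — OK.
C3: r = 2, s = -8; distinct — OK.
C4: 2 mod 7 = 2 — OK.
C5: q + r = -6 + 2 = -4; -4 > -5 — OK.
C6: r + t = 2 + (-1) = 1; 1 > -1, bound -1 not met — violated.
C7: r = 2, q = -6; 2 ≥ -6 — OK.
C8: 2s - 3q = 2(-8) - 3(-6) = 2 — OK.
C9: p^2 + q^2 = 6^2 + (-6)^2 = 36 + 36 = 72 — OK.
C10: q + s = -6 + (-8) = -14; -14 < -12 — OK.
C11: min(-8, -1, -6) = -8, not -11 — violated.
C12: p = 6, not > 9; antecedent false, conditional vacuously true — OK.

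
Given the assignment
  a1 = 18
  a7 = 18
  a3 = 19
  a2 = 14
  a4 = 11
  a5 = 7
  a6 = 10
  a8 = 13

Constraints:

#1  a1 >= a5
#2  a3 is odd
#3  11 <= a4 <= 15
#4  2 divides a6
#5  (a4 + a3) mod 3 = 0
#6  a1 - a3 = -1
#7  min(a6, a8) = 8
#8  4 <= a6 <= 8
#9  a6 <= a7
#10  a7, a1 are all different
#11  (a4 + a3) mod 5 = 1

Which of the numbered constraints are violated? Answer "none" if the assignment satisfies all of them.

#1 a1 = 18, a5 = 7; 18 ≥ 7  holds
#2 a3 = 19 is odd  holds
#3 a4 = 11 lies in [11, 15]  holds
#4 10 / 2 = 5, so 2 divides 10  holds
#5 a4 + a3 = 30; 30 mod 3 = 0  holds
#6 a1 - a3 = 18 - 19 = -1  holds
#7 min(10, 13) = 10, not 8  fails
#8 a6 = 10 is outside [4, 8]  fails
#9 a6 = 10, a7 = 18; 10 ≤ 18  holds
#10 a7 = a1 = 18, not all different  fails
#11 a4 + a3 = 30; 30 mod 5 = 0, not 1  fails

Constraints 7, 8, 10, and 11 are violated.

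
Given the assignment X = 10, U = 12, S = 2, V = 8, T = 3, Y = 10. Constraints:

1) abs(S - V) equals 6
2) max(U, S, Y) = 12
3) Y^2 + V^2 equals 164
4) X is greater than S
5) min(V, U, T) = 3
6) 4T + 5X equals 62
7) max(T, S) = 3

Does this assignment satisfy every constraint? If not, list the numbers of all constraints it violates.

The assignment satisfies every constraint.

1) abs(2 - 8) = 6 — OK.
2) max(12, 2, 10) = 12 — OK.
3) Y^2 + V^2 = 10^2 + 8^2 = 100 + 64 = 164 — OK.
4) X = 10, S = 2; 10 > 2 — OK.
5) min(8, 12, 3) = 3 — OK.
6) 4T + 5X = 4(3) + 5(10) = 62 — OK.
7) max(3, 2) = 3 — OK.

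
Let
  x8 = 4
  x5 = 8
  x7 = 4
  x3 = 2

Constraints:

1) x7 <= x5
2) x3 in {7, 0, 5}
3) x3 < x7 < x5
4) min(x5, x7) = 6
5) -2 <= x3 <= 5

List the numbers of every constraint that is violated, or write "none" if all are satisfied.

Constraints 2, 4 do not hold.

1) x7 = 4, x5 = 8; 4 ≤ 8 — holds.
2) x3 = 2 is not in {7, 0, 5} — fails.
3) values 2 < 4 < 8 — holds.
4) min(8, 4) = 4, not 6 — fails.
5) x3 = 2 lies in [-2, 5] — holds.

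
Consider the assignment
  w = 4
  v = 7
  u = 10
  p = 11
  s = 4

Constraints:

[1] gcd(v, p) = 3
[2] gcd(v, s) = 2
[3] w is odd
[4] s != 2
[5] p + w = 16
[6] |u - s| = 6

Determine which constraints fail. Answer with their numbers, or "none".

Violated: 1, 2, 3, 5.

[1] gcd(7, 11) = 1, not 3 — does not hold.
[2] gcd(7, 4) = 1, not 2 — does not hold.
[3] w = 4 is even — does not hold.
[4] s = 4, and 4 ≠ 2 — holds.
[5] p + w = 11 + 4 = 15, not 16 — does not hold.
[6] |10 - 4| = 6 — holds.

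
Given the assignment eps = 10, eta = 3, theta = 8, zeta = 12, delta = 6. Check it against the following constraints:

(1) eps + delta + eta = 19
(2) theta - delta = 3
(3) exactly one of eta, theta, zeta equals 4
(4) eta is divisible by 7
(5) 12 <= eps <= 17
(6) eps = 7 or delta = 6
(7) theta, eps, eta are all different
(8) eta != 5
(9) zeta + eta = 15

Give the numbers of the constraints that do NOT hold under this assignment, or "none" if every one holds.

Violated: 2, 3, 4, 5.

(1) eps + delta + eta = 10 + 6 + 3 = 19  OK
(2) theta - delta = 8 - 6 = 2, not 3  FAIL
(3) eta=3, theta=8, zeta=12; 0 of them equal 4, not exactly one  FAIL
(4) 3 = 7*0 + 3, so 7 does not divide 3  FAIL
(5) eps = 10 is outside [12, 17]  FAIL
(6) eps = 10 ≠ 7, but delta = 6 = 6 (second disjunct)  OK
(7) values 8, 10, 3 are pairwise distinct  OK
(8) eta = 3, and 3 ≠ 5  OK
(9) zeta + eta = 12 + 3 = 15  OK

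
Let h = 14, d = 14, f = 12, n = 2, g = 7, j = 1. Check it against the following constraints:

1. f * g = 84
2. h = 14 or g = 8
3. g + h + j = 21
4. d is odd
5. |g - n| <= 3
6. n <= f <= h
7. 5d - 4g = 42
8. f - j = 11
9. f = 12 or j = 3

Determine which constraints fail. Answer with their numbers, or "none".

1. f * g = 12 * 7 = 84 — OK.
2. h = 14 = 14 (first disjunct) — OK.
3. g + h + j = 7 + 14 + 1 = 22, not 21 — violated.
4. d = 14 is even — violated.
5. |7 - 2| = 5; 5 > 3, exceeds bound 3 — violated.
6. values 2 <= 12 <= 14 — OK.
7. 5d - 4g = 5(14) - 4(7) = 42 — OK.
8. f - j = 12 - 1 = 11 — OK.
9. f = 12 = 12 (first disjunct) — OK.

Constraints 3, 4, and 5 do not hold.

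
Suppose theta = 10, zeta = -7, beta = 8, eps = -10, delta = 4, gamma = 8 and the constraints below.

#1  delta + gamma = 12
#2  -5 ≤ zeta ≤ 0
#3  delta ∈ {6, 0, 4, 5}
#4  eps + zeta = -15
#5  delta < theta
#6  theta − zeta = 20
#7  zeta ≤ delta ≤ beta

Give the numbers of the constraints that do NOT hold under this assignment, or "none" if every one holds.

Constraints 2, 4, and 6 are violated.

#1 delta + gamma = 4 + 8 = 12 — holds.
#2 zeta = -7 is outside [-5, 0] — does not hold.
#3 delta = 4 is in {6, 0, 4, 5} — holds.
#4 eps + zeta = -10 + (-7) = -17, not -15 — does not hold.
#5 delta = 4, theta = 10; 4 < 10 — holds.
#6 theta − zeta = 10 − (-7) = 17, not 20 — does not hold.
#7 values -7 ≤ 4 ≤ 8 — holds.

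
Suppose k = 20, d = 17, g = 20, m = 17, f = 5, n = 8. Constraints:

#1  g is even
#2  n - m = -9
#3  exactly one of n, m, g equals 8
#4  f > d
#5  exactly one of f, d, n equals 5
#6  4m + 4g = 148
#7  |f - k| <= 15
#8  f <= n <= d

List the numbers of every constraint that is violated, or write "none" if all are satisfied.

Constraint 4 is violated.

#1 g = 20 is even — OK.
#2 n - m = 8 - 17 = -9 — OK.
#3 n=8, m=17, g=20; 1 of them equals 8 — OK.
#4 f = 5, d = 17; 5 ≤ 17 (want >) — violated.
#5 f=5, d=17, n=8; 1 of them equals 5 — OK.
#6 4m + 4g = 4(17) + 4(20) = 148 — OK.
#7 |5 - 20| = 15; 15 ≤ 15 — OK.
#8 values 5 <= 8 <= 17 — OK.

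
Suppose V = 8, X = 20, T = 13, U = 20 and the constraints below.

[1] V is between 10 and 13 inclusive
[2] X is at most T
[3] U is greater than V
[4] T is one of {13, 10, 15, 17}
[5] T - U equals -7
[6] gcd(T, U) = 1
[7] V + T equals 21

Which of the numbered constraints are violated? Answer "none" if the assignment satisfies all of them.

Violated: 1 and 2.

[1] V = 8 is outside [10, 13] — violated.
[2] X = 20, T = 13; 20 > 13 (want ≤) — violated.
[3] U = 20, V = 8; 20 > 8 — OK.
[4] T = 13 is in {13, 10, 15, 17} — OK.
[5] T - U = 13 - 20 = -7 — OK.
[6] gcd(13, 20) = 1 — OK.
[7] V + T = 8 + 13 = 21 — OK.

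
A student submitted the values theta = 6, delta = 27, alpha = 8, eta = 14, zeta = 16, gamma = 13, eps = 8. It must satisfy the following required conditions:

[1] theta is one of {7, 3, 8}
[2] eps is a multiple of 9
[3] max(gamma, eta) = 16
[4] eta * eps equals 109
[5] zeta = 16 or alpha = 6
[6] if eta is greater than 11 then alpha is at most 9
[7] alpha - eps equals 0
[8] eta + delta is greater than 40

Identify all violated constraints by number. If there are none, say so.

[1] theta = 6 is not in {7, 3, 8}  no
[2] 8 = 9*0 + 8, so 9 does not divide 8  no
[3] max(13, 14) = 14, not 16  no
[4] eta * eps = 14 * 8 = 112, not 109  no
[5] zeta = 16 = 16 (first disjunct)  yes
[6] eta = 14 > 11, so we need alpha ≤ 9; alpha = 8 ≤ 9  yes
[7] alpha - eps = 8 - 8 = 0  yes
[8] eta + delta = 14 + 27 = 41; 41 > 40  yes

Constraints 1, 2, 3, and 4 are violated.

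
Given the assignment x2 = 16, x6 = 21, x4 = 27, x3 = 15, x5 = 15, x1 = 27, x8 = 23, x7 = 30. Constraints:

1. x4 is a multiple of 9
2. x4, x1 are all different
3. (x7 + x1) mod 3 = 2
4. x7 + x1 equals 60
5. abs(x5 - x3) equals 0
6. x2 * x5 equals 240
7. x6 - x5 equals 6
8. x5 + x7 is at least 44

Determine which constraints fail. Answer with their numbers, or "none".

1. 27 / 9 = 3, so 9 divides 27  ✔
2. x4 = x1 = 27, not all different  ✘
3. x7 + x1 = 57; 57 mod 3 = 0, not 2  ✘
4. x7 + x1 = 30 + 27 = 57, not 60  ✘
5. abs(15 - 15) = 0  ✔
6. x2 * x5 = 16 * 15 = 240  ✔
7. x6 - x5 = 21 - 15 = 6  ✔
8. x5 + x7 = 15 + 30 = 45; 45 ≥ 44  ✔

Constraints 2, 3, and 4 do not hold.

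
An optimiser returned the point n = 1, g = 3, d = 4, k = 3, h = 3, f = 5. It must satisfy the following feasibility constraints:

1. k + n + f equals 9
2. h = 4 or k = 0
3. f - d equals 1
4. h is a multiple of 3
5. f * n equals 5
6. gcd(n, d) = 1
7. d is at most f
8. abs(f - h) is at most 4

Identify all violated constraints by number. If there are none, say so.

Violated: 2.

1. k + n + f = 3 + 1 + 5 = 9 — holds.
2. h = 3 ≠ 4 and k = 3 ≠ 0; both disjuncts false — fails.
3. f - d = 5 - 4 = 1 — holds.
4. 3 / 3 = 1, so 3 divides 3 — holds.
5. f * n = 5 * 1 = 5 — holds.
6. gcd(1, 4) = 1 — holds.
7. d = 4, f = 5; 4 ≤ 5 — holds.
8. abs(5 - 3) = 2; 2 ≤ 4 — holds.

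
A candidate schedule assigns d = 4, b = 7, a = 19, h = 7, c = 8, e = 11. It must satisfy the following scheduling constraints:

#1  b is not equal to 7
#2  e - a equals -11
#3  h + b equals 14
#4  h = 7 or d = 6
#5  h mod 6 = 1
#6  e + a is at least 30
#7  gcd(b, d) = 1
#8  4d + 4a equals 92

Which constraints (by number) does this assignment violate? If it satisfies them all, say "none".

#1 b = 7, but 7 is required to differ  FAIL
#2 e - a = 11 - 19 = -8, not -11  FAIL
#3 h + b = 7 + 7 = 14  OK
#4 h = 7 = 7 (first disjunct)  OK
#5 7 mod 6 = 1  OK
#6 e + a = 11 + 19 = 30; 30 ≥ 30  OK
#7 gcd(7, 4) = 1  OK
#8 4d + 4a = 4(4) + 4(19) = 92  OK

Constraints 1 and 2 do not hold.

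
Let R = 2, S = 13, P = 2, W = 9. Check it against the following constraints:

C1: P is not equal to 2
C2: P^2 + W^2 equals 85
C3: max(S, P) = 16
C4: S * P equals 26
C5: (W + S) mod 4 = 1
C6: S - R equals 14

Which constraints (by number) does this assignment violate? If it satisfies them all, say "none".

C1: P = 2, but 2 is required to differ — violated.
C2: P^2 + W^2 = 2^2 + 9^2 = 4 + 81 = 85 — OK.
C3: max(13, 2) = 13, not 16 — violated.
C4: S * P = 13 * 2 = 26 — OK.
C5: W + S = 22; 22 mod 4 = 2, not 1 — violated.
C6: S - R = 13 - 2 = 11, not 14 — violated.

Constraints 1, 3, 5, 6 do not hold.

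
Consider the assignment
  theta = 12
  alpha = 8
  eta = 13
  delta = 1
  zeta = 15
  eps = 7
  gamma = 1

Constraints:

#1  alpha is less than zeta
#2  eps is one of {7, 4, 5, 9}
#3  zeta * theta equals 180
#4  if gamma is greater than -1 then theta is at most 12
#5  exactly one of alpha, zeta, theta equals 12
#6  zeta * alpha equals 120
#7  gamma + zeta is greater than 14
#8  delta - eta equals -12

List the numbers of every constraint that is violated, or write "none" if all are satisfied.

The assignment satisfies every constraint.

#1 alpha = 8, zeta = 15; 8 < 15  ✔
#2 eps = 7 is in {7, 4, 5, 9}  ✔
#3 zeta * theta = 15 * 12 = 180  ✔
#4 gamma = 1 > -1, so we need theta ≤ 12; theta = 12 ≤ 12  ✔
#5 alpha=8, zeta=15, theta=12; 1 of them equals 12  ✔
#6 zeta * alpha = 15 * 8 = 120  ✔
#7 gamma + zeta = 1 + 15 = 16; 16 > 14  ✔
#8 delta - eta = 1 - 13 = -12  ✔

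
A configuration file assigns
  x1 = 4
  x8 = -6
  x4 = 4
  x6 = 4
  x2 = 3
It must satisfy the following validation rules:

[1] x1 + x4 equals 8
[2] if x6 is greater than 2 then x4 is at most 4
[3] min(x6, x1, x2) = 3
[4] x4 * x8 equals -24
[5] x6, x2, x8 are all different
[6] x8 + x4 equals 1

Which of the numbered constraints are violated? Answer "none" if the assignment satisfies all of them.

[1] x1 + x4 = 4 + 4 = 8 — satisfied.
[2] x6 = 4 > 2, so we need x4 ≤ 4; x4 = 4 ≤ 4 — satisfied.
[3] min(4, 4, 3) = 3 — satisfied.
[4] x4 * x8 = 4 * (-6) = -24 — satisfied.
[5] values 4, 3, -6 are pairwise distinct — satisfied.
[6] x8 + x4 = -6 + 4 = -2, not 1 — violated.

Violated: 6.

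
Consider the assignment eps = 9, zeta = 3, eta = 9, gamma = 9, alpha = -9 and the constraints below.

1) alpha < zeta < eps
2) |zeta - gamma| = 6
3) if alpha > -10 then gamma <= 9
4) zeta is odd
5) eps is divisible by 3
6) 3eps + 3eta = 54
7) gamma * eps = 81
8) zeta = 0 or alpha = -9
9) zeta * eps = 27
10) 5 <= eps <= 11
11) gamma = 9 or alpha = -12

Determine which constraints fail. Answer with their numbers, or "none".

The assignment satisfies every constraint.

1) values -9 < 3 < 9  ✓
2) |3 - 9| = 6  ✓
3) alpha = -9 > -10, so we need gamma ≤ 9; gamma = 9 ≤ 9  ✓
4) zeta = 3 is odd  ✓
5) 9 / 3 = 3, so 3 divides 9  ✓
6) 3eps + 3eta = 3(9) + 3(9) = 54  ✓
7) gamma * eps = 9 * 9 = 81  ✓
8) zeta = 3 ≠ 0, but alpha = -9 = -9 (second disjunct)  ✓
9) zeta * eps = 3 * 9 = 27  ✓
10) eps = 9 lies in [5, 11]  ✓
11) gamma = 9 = 9 (first disjunct)  ✓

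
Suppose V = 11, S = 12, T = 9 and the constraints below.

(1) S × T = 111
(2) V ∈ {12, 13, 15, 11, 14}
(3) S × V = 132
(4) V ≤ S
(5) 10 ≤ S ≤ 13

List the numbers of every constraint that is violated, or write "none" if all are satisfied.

(1) S × T = 12 × 9 = 108, not 111 — fails.
(2) V = 11 is in {12, 13, 15, 11, 14} — holds.
(3) S × V = 12 × 11 = 132 — holds.
(4) V = 11, S = 12; 11 ≤ 12 — holds.
(5) S = 12 lies in [10, 13] — holds.

Constraint 1 does not hold.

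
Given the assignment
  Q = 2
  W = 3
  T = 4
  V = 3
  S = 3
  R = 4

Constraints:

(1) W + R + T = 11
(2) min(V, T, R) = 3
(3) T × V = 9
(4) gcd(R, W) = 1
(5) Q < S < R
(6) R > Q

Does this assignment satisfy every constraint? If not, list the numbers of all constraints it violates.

The assignment fails constraint 3.

(1) W + R + T = 3 + 4 + 4 = 11  true
(2) min(3, 4, 4) = 3  true
(3) T × V = 4 × 3 = 12, not 9  false
(4) gcd(4, 3) = 1  true
(5) values 2 < 3 < 4  true
(6) R = 4, Q = 2; 4 > 2  true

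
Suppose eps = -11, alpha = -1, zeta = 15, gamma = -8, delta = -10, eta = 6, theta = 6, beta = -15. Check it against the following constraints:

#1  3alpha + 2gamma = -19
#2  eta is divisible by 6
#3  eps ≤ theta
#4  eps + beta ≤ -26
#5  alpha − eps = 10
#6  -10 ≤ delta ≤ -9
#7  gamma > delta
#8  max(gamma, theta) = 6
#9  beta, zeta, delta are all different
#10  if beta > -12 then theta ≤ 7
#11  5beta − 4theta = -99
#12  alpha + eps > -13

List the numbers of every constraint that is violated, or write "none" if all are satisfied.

The assignment satisfies every constraint.

#1 3alpha + 2gamma = 3(-1) + 2(-8) = -19  true
#2 6 / 6 = 1, so 6 divides 6  true
#3 eps = -11, theta = 6; -11 ≤ 6  true
#4 eps + beta = -11 + (-15) = -26; -26 ≤ -26  true
#5 alpha − eps = -1 − (-11) = 10  true
#6 delta = -10 lies in [-10, -9]  true
#7 gamma = -8, delta = -10; -8 > -10  true
#8 max(-8, 6) = 6  true
#9 values -15, 15, -10 are pairwise distinct  true
#10 beta = -15, not > -12; antecedent false, conditional vacuously true  true
#11 5beta − 4theta = 5(-15) − 4(6) = -99  true
#12 alpha + eps = -1 + (-11) = -12; -12 > -13  true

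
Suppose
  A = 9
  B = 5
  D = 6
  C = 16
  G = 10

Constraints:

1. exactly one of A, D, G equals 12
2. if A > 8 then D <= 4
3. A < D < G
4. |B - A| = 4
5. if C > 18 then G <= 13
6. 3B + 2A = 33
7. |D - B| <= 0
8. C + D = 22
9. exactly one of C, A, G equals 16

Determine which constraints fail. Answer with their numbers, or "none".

Constraints 1, 2, 3, and 7 do not hold.

1. A=9, D=6, G=10; 0 of them equal 12, not exactly one  ✗
2. A = 9 > 8, so we need D ≤ 4; but D = 6 > 4  ✗
3. values 9, 6, 10; A = 9 is not < D = 6  ✗
4. |5 - 9| = 4  ✓
5. C = 16, not > 18; antecedent false, conditional vacuously true  ✓
6. 3B + 2A = 3(5) + 2(9) = 33  ✓
7. |6 - 5| = 1; 1 > 0, exceeds bound 0  ✗
8. C + D = 16 + 6 = 22  ✓
9. C=16, A=9, G=10; 1 of them equals 16  ✓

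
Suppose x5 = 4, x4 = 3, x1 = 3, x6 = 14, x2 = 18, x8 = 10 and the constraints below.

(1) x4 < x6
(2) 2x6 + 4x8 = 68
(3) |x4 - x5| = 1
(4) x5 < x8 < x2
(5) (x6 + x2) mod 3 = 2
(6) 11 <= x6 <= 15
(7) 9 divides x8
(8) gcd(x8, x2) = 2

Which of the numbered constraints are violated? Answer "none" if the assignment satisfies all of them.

The assignment fails constraint 7.

(1) x4 = 3, x6 = 14; 3 < 14  holds
(2) 2x6 + 4x8 = 2(14) + 4(10) = 68  holds
(3) |3 - 4| = 1  holds
(4) values 4 < 10 < 18  holds
(5) x6 + x2 = 32; 32 mod 3 = 2  holds
(6) x6 = 14 lies in [11, 15]  holds
(7) 10 = 9*1 + 1, so 9 does not divide 10  fails
(8) gcd(10, 18) = 2  holds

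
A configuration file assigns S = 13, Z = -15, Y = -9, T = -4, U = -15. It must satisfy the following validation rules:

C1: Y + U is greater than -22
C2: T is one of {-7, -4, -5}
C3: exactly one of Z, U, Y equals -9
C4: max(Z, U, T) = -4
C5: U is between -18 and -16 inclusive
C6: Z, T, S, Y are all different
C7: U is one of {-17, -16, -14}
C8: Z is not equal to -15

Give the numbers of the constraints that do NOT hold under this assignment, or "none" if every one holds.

No — constraints 1, 5, 7, and 8 are not satisfied.

C1: Y + U = -9 + (-15) = -24; -24 ≤ -22, bound -22 not met  ✘
C2: T = -4 is in {-7, -4, -5}  ✔
C3: Z=-15, U=-15, Y=-9; 1 of them equals -9  ✔
C4: max(-15, -15, -4) = -4  ✔
C5: U = -15 is outside [-18, -16]  ✘
C6: values -15, -4, 13, -9 are pairwise distinct  ✔
C7: U = -15 is not in {-17, -16, -14}  ✘
C8: Z = -15, but -15 is required to differ  ✘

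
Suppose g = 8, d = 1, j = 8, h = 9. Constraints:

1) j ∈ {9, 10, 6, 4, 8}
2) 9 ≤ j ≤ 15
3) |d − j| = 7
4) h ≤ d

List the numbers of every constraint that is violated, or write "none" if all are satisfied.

1) j = 8 is in {9, 10, 6, 4, 8} — OK.
2) j = 8 is outside [9, 15] — violated.
3) |1 − 8| = 7 — OK.
4) h = 9, d = 1; 9 > 1 (want ≤) — violated.

The assignment fails constraints 2, 4.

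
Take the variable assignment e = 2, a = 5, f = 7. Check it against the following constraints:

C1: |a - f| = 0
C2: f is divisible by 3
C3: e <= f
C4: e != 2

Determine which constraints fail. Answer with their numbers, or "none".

The assignment fails constraints 1, 2, and 4.

C1: |5 - 7| = 2, not 0  FAIL
C2: 7 = 3*2 + 1, so 3 does not divide 7  FAIL
C3: e = 2, f = 7; 2 ≤ 7  OK
C4: e = 2, but 2 is required to differ  FAIL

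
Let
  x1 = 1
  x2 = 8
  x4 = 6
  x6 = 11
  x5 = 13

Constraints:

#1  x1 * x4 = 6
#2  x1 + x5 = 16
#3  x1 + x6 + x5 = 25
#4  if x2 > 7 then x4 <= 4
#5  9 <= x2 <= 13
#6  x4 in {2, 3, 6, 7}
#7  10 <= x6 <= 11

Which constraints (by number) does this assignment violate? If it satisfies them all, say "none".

Violated: 2, 4, and 5.

#1 x1 * x4 = 1 * 6 = 6  ✓
#2 x1 + x5 = 1 + 13 = 14, not 16  ✗
#3 x1 + x6 + x5 = 1 + 11 + 13 = 25  ✓
#4 x2 = 8 > 7, so we need x4 ≤ 4; but x4 = 6 > 4  ✗
#5 x2 = 8 is outside [9, 13]  ✗
#6 x4 = 6 is in {2, 3, 6, 7}  ✓
#7 x6 = 11 lies in [10, 11]  ✓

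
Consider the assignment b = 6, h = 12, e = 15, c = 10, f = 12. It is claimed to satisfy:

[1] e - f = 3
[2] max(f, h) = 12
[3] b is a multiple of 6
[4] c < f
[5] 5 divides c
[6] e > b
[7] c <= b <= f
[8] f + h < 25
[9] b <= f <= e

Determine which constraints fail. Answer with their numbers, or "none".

Violated: 7.

[1] e - f = 15 - 12 = 3  yes
[2] max(12, 12) = 12  yes
[3] 6 / 6 = 1, so 6 divides 6  yes
[4] c = 10, f = 12; 10 < 12  yes
[5] 10 / 5 = 2, so 5 divides 10  yes
[6] e = 15, b = 6; 15 > 6  yes
[7] values 10, 6, 12; c = 10 is not <= b = 6  no
[8] f + h = 12 + 12 = 24; 24 < 25  yes
[9] values 6 <= 12 <= 15  yes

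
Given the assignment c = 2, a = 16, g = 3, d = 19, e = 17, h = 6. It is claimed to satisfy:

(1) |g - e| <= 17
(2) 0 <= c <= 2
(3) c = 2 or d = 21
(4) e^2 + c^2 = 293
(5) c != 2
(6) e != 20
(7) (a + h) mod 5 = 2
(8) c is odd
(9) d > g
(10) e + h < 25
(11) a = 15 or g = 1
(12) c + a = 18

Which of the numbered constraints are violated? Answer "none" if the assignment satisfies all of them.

(1) |3 - 17| = 14; 14 ≤ 17 — holds.
(2) c = 2 lies in [0, 2] — holds.
(3) c = 2 = 2 (first disjunct) — holds.
(4) e^2 + c^2 = 17^2 + 2^2 = 289 + 4 = 293 — holds.
(5) c = 2, but 2 is required to differ — does not hold.
(6) e = 17, and 17 ≠ 20 — holds.
(7) a + h = 22; 22 mod 5 = 2 — holds.
(8) c = 2 is even — does not hold.
(9) d = 19, g = 3; 19 > 3 — holds.
(10) e + h = 17 + 6 = 23; 23 < 25 — holds.
(11) a = 16 ≠ 15 and g = 3 ≠ 1; both disjuncts false — does not hold.
(12) c + a = 2 + 16 = 18 — holds.

The assignment fails constraints 5, 8, 11.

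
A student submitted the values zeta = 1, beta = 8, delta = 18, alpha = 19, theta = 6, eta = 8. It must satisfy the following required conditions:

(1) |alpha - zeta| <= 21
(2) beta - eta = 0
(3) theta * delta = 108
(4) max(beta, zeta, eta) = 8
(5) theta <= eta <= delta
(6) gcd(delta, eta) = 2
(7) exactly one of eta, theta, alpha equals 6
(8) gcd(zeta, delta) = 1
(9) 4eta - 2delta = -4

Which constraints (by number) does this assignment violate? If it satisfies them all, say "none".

The assignment satisfies every constraint.

(1) |19 - 1| = 18; 18 ≤ 21 — holds.
(2) beta - eta = 8 - 8 = 0 — holds.
(3) theta * delta = 6 * 18 = 108 — holds.
(4) max(8, 1, 8) = 8 — holds.
(5) values 6 <= 8 <= 18 — holds.
(6) gcd(18, 8) = 2 — holds.
(7) eta=8, theta=6, alpha=19; 1 of them equals 6 — holds.
(8) gcd(1, 18) = 1 — holds.
(9) 4eta - 2delta = 4(8) - 2(18) = -4 — holds.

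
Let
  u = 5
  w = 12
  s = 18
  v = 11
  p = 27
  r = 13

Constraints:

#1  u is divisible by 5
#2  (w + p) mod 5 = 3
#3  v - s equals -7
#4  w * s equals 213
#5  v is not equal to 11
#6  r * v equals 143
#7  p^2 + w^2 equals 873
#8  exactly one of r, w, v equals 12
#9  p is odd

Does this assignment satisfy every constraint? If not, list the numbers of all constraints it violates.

Constraints 2, 4, and 5 are violated.

#1 5 / 5 = 1, so 5 divides 5 — holds.
#2 w + p = 39; 39 mod 5 = 4, not 3 — fails.
#3 v - s = 11 - 18 = -7 — holds.
#4 w * s = 12 * 18 = 216, not 213 — fails.
#5 v = 11, but 11 is required to differ — fails.
#6 r * v = 13 * 11 = 143 — holds.
#7 p^2 + w^2 = 27^2 + 12^2 = 729 + 144 = 873 — holds.
#8 r=13, w=12, v=11; 1 of them equals 12 — holds.
#9 p = 27 is odd — holds.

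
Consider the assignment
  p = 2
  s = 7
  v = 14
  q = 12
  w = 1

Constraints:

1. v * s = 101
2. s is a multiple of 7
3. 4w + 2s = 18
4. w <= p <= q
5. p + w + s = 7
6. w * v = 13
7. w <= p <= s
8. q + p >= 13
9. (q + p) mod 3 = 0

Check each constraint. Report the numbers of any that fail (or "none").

The assignment fails constraints 1, 5, 6, 9.

1. v * s = 14 * 7 = 98, not 101  ✘
2. 7 / 7 = 1, so 7 divides 7  ✔
3. 4w + 2s = 4(1) + 2(7) = 18  ✔
4. values 1 <= 2 <= 12  ✔
5. p + w + s = 2 + 1 + 7 = 10, not 7  ✘
6. w * v = 1 * 14 = 14, not 13  ✘
7. values 1 <= 2 <= 7  ✔
8. q + p = 12 + 2 = 14; 14 ≥ 13  ✔
9. q + p = 14; 14 mod 3 = 2, not 0  ✘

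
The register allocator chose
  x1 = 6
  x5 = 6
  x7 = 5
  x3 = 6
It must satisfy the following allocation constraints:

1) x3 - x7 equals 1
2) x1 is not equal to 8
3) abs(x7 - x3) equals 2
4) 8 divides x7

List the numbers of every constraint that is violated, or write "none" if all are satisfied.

1) x3 - x7 = 6 - 5 = 1  holds
2) x1 = 6, and 6 ≠ 8  holds
3) abs(5 - 6) = 1, not 2  fails
4) 5 = 8*0 + 5, so 8 does not divide 5  fails

No — constraints 3, 4 are not satisfied.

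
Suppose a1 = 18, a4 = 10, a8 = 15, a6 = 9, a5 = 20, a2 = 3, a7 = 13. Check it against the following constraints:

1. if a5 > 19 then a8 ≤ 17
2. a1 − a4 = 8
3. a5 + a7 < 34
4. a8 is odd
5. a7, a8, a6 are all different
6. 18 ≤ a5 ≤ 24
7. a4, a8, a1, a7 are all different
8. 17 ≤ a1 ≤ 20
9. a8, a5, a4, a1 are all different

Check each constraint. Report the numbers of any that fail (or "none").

No violations.

1. a5 = 20 > 19, so we need a8 ≤ 17; a8 = 15 ≤ 17  true
2. a1 − a4 = 18 − 10 = 8  true
3. a5 + a7 = 20 + 13 = 33; 33 < 34  true
4. a8 = 15 is odd  true
5. values 13, 15, 9 are pairwise distinct  true
6. a5 = 20 lies in [18, 24]  true
7. values 10, 15, 18, 13 are pairwise distinct  true
8. a1 = 18 lies in [17, 20]  true
9. values 15, 20, 10, 18 are pairwise distinct  true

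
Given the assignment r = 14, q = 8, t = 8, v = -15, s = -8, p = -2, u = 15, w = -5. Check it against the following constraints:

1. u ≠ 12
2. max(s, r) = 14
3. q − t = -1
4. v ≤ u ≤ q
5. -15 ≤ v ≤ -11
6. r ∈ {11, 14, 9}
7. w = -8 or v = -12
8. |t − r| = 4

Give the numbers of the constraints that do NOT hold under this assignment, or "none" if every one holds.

1. u = 15, and 15 ≠ 12  OK
2. max(-8, 14) = 14  OK
3. q − t = 8 − 8 = 0, not -1  FAIL
4. values -15, 15, 8; u = 15 is not ≤ q = 8  FAIL
5. v = -15 lies in [-15, -11]  OK
6. r = 14 is in {11, 14, 9}  OK
7. w = -5 ≠ -8 and v = -15 ≠ -12; both disjuncts false  FAIL
8. |8 − 14| = 6, not 4  FAIL

Constraints 3, 4, 7, and 8 are violated.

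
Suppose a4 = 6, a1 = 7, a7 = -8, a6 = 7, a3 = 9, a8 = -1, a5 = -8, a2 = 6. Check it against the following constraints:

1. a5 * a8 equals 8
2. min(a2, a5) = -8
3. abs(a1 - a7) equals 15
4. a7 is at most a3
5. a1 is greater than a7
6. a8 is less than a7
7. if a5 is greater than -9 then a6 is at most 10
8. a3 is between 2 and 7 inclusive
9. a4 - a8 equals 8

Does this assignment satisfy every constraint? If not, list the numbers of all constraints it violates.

Constraints 6, 8, and 9 are violated.

1. a5 * a8 = -8 * (-1) = 8 — holds.
2. min(6, -8) = -8 — holds.
3. abs(7 - (-8)) = 15 — holds.
4. a7 = -8, a3 = 9; -8 ≤ 9 — holds.
5. a1 = 7, a7 = -8; 7 > -8 — holds.
6. a8 = -1, a7 = -8; -1 ≥ -8 (want <) — fails.
7. a5 = -8 > -9, so we need a6 ≤ 10; a6 = 7 ≤ 10 — holds.
8. a3 = 9 is outside [2, 7] — fails.
9. a4 - a8 = 6 - (-1) = 7, not 8 — fails.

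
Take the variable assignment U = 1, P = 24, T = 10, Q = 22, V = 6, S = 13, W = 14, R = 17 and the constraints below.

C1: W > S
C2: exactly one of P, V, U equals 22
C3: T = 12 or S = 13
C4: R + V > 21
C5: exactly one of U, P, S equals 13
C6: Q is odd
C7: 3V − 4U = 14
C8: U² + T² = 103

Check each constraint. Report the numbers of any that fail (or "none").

C1: W = 14, S = 13; 14 > 13 — OK.
C2: P=24, V=6, U=1; 0 of them equal 22, not exactly one — violated.
C3: T = 10 ≠ 12, but S = 13 = 13 (second disjunct) — OK.
C4: R + V = 17 + 6 = 23; 23 > 21 — OK.
C5: U=1, P=24, S=13; 1 of them equals 13 — OK.
C6: Q = 22 is even — violated.
C7: 3V − 4U = 3(6) − 4(1) = 14 — OK.
C8: U² + T² = 1² + 10² = 1 + 100 = 101, not 103 — violated.

No — constraints 2, 6, 8 are not satisfied.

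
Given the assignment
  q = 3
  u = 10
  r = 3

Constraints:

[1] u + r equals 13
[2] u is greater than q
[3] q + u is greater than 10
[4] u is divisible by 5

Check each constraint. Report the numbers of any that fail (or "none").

The assignment satisfies every constraint.

[1] u + r = 10 + 3 = 13  yes
[2] u = 10, q = 3; 10 > 3  yes
[3] q + u = 3 + 10 = 13; 13 > 10  yes
[4] 10 / 5 = 2, so 5 divides 10  yes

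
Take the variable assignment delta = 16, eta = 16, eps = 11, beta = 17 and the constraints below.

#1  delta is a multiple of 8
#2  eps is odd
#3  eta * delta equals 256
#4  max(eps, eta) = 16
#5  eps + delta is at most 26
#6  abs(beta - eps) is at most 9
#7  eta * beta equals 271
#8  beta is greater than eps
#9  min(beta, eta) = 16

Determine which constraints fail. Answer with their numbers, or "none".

The assignment fails constraints 5, 7.

#1 16 / 8 = 2, so 8 divides 16  ✔
#2 eps = 11 is odd  ✔
#3 eta * delta = 16 * 16 = 256  ✔
#4 max(11, 16) = 16  ✔
#5 eps + delta = 11 + 16 = 27; 27 > 26, bound 26 not met  ✘
#6 abs(17 - 11) = 6; 6 ≤ 9  ✔
#7 eta * beta = 16 * 17 = 272, not 271  ✘
#8 beta = 17, eps = 11; 17 > 11  ✔
#9 min(17, 16) = 16  ✔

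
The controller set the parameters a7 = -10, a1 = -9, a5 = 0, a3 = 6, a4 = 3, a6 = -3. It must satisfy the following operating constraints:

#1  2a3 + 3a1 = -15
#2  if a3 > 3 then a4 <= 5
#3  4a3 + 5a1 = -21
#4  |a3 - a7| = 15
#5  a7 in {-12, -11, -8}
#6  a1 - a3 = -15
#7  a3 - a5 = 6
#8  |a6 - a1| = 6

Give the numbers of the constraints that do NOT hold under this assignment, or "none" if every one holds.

Constraints 4 and 5 are violated.

#1 2a3 + 3a1 = 2(6) + 3(-9) = -15 — holds.
#2 a3 = 6 > 3, so we need a4 ≤ 5; a4 = 3 ≤ 5 — holds.
#3 4a3 + 5a1 = 4(6) + 5(-9) = -21 — holds.
#4 |6 - (-10)| = 16, not 15 — does not hold.
#5 a7 = -10 is not in {-12, -11, -8} — does not hold.
#6 a1 - a3 = -9 - 6 = -15 — holds.
#7 a3 - a5 = 6 - 0 = 6 — holds.
#8 |-3 - (-9)| = 6 — holds.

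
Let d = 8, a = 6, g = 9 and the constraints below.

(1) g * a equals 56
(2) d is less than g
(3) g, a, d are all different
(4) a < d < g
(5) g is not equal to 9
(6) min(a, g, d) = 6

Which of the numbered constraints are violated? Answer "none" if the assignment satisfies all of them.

(1) g * a = 9 * 6 = 54, not 56  ✘
(2) d = 8, g = 9; 8 < 9  ✔
(3) values 9, 6, 8 are pairwise distinct  ✔
(4) values 6 < 8 < 9  ✔
(5) g = 9, but 9 is required to differ  ✘
(6) min(6, 9, 8) = 6  ✔

Constraints 1 and 5 are violated.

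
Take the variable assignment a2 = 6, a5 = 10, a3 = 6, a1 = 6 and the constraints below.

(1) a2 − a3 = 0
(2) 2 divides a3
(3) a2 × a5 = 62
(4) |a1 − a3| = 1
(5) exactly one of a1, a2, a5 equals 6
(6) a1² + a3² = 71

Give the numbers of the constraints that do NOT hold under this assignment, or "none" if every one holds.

Constraints 3, 4, 5, and 6 do not hold.

(1) a2 − a3 = 6 − 6 = 0 — holds.
(2) 6 / 2 = 3, so 2 divides 6 — holds.
(3) a2 × a5 = 6 × 10 = 60, not 62 — fails.
(4) |6 − 6| = 0, not 1 — fails.
(5) a1=6, a2=6, a5=10; 2 of them equal 6, not exactly one — fails.
(6) a1² + a3² = 6² + 6² = 36 + 36 = 72, not 71 — fails.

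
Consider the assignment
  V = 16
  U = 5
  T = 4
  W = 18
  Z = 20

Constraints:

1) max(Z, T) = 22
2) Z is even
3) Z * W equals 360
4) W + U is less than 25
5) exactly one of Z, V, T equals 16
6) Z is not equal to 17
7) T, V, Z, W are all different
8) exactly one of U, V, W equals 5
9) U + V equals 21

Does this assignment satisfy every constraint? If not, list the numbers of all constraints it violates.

1) max(20, 4) = 20, not 22  ✗
2) Z = 20 is even  ✓
3) Z * W = 20 * 18 = 360  ✓
4) W + U = 18 + 5 = 23; 23 < 25  ✓
5) Z=20, V=16, T=4; 1 of them equals 16  ✓
6) Z = 20, and 20 ≠ 17  ✓
7) values 4, 16, 20, 18 are pairwise distinct  ✓
8) U=5, V=16, W=18; 1 of them equals 5  ✓
9) U + V = 5 + 16 = 21  ✓

Constraint 1 is violated.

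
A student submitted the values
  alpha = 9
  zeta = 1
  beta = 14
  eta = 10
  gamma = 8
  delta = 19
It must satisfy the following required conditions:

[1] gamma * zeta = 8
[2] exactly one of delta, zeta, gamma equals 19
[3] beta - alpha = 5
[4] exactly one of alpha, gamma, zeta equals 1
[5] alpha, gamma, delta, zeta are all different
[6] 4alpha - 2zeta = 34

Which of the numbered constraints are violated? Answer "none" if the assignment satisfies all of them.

[1] gamma * zeta = 8 * 1 = 8 — holds.
[2] delta=19, zeta=1, gamma=8; 1 of them equals 19 — holds.
[3] beta - alpha = 14 - 9 = 5 — holds.
[4] alpha=9, gamma=8, zeta=1; 1 of them equals 1 — holds.
[5] values 9, 8, 19, 1 are pairwise distinct — holds.
[6] 4alpha - 2zeta = 4(9) - 2(1) = 34 — holds.

Yes — all constraints hold.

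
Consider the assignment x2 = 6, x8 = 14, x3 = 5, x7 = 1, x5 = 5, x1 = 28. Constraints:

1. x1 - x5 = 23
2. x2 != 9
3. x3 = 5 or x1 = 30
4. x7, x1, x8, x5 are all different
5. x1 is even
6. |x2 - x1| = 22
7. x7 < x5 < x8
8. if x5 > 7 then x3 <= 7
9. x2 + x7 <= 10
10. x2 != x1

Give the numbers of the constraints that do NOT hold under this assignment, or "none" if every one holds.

No violations.

1. x1 - x5 = 28 - 5 = 23  yes
2. x2 = 6, and 6 ≠ 9  yes
3. x3 = 5 = 5 (first disjunct)  yes
4. values 1, 28, 14, 5 are pairwise distinct  yes
5. x1 = 28 is even  yes
6. |6 - 28| = 22  yes
7. values 1 < 5 < 14  yes
8. x5 = 5, not > 7; antecedent false, conditional vacuously true  yes
9. x2 + x7 = 6 + 1 = 7; 7 ≤ 10  yes
10. x2 = 6, x1 = 28; distinct  yes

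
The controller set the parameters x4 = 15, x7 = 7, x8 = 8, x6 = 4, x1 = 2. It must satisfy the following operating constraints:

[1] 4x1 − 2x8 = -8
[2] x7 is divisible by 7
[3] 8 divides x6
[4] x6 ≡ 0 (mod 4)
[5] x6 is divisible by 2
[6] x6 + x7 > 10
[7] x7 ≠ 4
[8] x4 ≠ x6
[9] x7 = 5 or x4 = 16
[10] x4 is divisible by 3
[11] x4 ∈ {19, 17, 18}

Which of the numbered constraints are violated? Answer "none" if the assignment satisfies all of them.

Constraints 3, 9, and 11 do not hold.

[1] 4x1 − 2x8 = 4(2) − 2(8) = -8 — holds.
[2] 7 / 7 = 1, so 7 divides 7 — holds.
[3] 4 = 8×0 + 4, so 8 does not divide 4 — does not hold.
[4] 4 mod 4 = 0 — holds.
[5] 4 / 2 = 2, so 2 divides 4 — holds.
[6] x6 + x7 = 4 + 7 = 11; 11 > 10 — holds.
[7] x7 = 7, and 7 ≠ 4 — holds.
[8] x4 = 15, x6 = 4; distinct — holds.
[9] x7 = 7 ≠ 5 and x4 = 15 ≠ 16; both disjuncts false — does not hold.
[10] 15 / 3 = 5, so 3 divides 15 — holds.
[11] x4 = 15 is not in {19, 17, 18} — does not hold.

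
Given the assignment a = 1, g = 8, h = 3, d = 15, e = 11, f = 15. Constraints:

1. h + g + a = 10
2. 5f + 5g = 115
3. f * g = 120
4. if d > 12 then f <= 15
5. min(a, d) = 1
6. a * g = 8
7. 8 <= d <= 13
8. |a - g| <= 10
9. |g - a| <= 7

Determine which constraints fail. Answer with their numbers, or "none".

1. h + g + a = 3 + 8 + 1 = 12, not 10 — violated.
2. 5f + 5g = 5(15) + 5(8) = 115 — satisfied.
3. f * g = 15 * 8 = 120 — satisfied.
4. d = 15 > 12, so we need f ≤ 15; f = 15 ≤ 15 — satisfied.
5. min(1, 15) = 1 — satisfied.
6. a * g = 1 * 8 = 8 — satisfied.
7. d = 15 is outside [8, 13] — violated.
8. |1 - 8| = 7; 7 ≤ 10 — satisfied.
9. |8 - 1| = 7; 7 ≤ 7 — satisfied.

Violated: 1 and 7.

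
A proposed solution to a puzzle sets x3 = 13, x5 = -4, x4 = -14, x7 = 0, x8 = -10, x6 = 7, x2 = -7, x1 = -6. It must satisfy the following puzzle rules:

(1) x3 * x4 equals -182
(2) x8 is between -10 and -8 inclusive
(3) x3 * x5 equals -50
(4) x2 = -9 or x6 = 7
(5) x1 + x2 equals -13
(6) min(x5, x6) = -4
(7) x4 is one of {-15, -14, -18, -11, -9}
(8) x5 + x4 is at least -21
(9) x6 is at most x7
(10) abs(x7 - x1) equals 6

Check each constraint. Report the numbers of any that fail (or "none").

The assignment fails constraints 3, 9.

(1) x3 * x4 = 13 * (-14) = -182 — holds.
(2) x8 = -10 lies in [-10, -8] — holds.
(3) x3 * x5 = 13 * (-4) = -52, not -50 — does not hold.
(4) x2 = -7 ≠ -9, but x6 = 7 = 7 (second disjunct) — holds.
(5) x1 + x2 = -6 + (-7) = -13 — holds.
(6) min(-4, 7) = -4 — holds.
(7) x4 = -14 is in {-15, -14, -18, -11, -9} — holds.
(8) x5 + x4 = -4 + (-14) = -18; -18 ≥ -21 — holds.
(9) x6 = 7, x7 = 0; 7 > 0 (want ≤) — does not hold.
(10) abs(0 - (-6)) = 6 — holds.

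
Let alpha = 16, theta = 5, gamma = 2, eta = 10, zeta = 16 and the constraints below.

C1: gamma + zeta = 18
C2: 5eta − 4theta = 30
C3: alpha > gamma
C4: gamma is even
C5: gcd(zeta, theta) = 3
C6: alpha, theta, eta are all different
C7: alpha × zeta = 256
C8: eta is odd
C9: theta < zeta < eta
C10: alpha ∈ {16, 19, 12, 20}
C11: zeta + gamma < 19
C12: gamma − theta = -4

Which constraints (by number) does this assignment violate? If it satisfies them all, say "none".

Violated: 5, 8, 9, and 12.

C1: gamma + zeta = 2 + 16 = 18 — holds.
C2: 5eta − 4theta = 5(10) − 4(5) = 30 — holds.
C3: alpha = 16, gamma = 2; 16 > 2 — holds.
C4: gamma = 2 is even — holds.
C5: gcd(16, 5) = 1, not 3 — does not hold.
C6: values 16, 5, 10 are pairwise distinct — holds.
C7: alpha × zeta = 16 × 16 = 256 — holds.
C8: eta = 10 is even — does not hold.
C9: values 5, 16, 10; zeta = 16 is not < eta = 10 — does not hold.
C10: alpha = 16 is in {16, 19, 12, 20} — holds.
C11: zeta + gamma = 16 + 2 = 18; 18 < 19 — holds.
C12: gamma − theta = 2 − 5 = -3, not -4 — does not hold.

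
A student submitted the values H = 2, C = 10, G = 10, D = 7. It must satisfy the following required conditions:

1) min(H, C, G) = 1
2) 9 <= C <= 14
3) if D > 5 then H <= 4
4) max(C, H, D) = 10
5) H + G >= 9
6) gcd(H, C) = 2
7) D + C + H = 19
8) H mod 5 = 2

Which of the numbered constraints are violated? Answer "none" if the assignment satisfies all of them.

1) min(2, 10, 10) = 2, not 1  FAIL
2) C = 10 lies in [9, 14]  OK
3) D = 7 > 5, so we need H ≤ 4; H = 2 ≤ 4  OK
4) max(10, 2, 7) = 10  OK
5) H + G = 2 + 10 = 12; 12 ≥ 9  OK
6) gcd(2, 10) = 2  OK
7) D + C + H = 7 + 10 + 2 = 19  OK
8) 2 mod 5 = 2  OK

Constraint 1 does not hold.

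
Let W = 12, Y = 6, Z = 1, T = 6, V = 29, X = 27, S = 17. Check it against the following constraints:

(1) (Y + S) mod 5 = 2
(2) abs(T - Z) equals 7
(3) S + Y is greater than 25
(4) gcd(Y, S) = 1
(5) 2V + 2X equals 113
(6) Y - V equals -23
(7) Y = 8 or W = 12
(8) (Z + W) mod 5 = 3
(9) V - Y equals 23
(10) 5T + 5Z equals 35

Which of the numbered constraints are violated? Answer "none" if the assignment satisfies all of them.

(1) Y + S = 23; 23 mod 5 = 3, not 2  FAIL
(2) abs(6 - 1) = 5, not 7  FAIL
(3) S + Y = 17 + 6 = 23; 23 ≤ 25, bound 25 not met  FAIL
(4) gcd(6, 17) = 1  OK
(5) 2V + 2X = 2(29) + 2(27) = 112, not 113  FAIL
(6) Y - V = 6 - 29 = -23  OK
(7) Y = 6 ≠ 8, but W = 12 = 12 (second disjunct)  OK
(8) Z + W = 13; 13 mod 5 = 3  OK
(9) V - Y = 29 - 6 = 23  OK
(10) 5T + 5Z = 5(6) + 5(1) = 35  OK

Violated: 1, 2, 3, and 5.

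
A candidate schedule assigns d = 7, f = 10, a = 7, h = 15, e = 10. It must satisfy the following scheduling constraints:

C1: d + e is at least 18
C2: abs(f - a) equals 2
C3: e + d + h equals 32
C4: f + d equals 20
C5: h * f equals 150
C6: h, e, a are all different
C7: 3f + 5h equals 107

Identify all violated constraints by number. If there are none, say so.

C1: d + e = 7 + 10 = 17; 17 < 18, bound 18 not met — violated.
C2: abs(10 - 7) = 3, not 2 — violated.
C3: e + d + h = 10 + 7 + 15 = 32 — OK.
C4: f + d = 10 + 7 = 17, not 20 — violated.
C5: h * f = 15 * 10 = 150 — OK.
C6: values 15, 10, 7 are pairwise distinct — OK.
C7: 3f + 5h = 3(10) + 5(15) = 105, not 107 — violated.

Constraints 1, 2, 4, 7 do not hold.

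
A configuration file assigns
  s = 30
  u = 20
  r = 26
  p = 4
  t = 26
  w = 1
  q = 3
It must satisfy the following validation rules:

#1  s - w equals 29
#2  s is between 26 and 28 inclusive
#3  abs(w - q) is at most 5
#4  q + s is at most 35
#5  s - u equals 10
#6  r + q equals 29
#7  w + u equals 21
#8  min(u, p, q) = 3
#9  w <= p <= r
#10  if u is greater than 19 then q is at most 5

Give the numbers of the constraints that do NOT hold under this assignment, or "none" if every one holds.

#1 s - w = 30 - 1 = 29  holds
#2 s = 30 is outside [26, 28]  fails
#3 abs(1 - 3) = 2; 2 ≤ 5  holds
#4 q + s = 3 + 30 = 33; 33 ≤ 35  holds
#5 s - u = 30 - 20 = 10  holds
#6 r + q = 26 + 3 = 29  holds
#7 w + u = 1 + 20 = 21  holds
#8 min(20, 4, 3) = 3  holds
#9 values 1 <= 4 <= 26  holds
#10 u = 20 > 19, so we need q ≤ 5; q = 3 ≤ 5  holds

The assignment fails constraint 2.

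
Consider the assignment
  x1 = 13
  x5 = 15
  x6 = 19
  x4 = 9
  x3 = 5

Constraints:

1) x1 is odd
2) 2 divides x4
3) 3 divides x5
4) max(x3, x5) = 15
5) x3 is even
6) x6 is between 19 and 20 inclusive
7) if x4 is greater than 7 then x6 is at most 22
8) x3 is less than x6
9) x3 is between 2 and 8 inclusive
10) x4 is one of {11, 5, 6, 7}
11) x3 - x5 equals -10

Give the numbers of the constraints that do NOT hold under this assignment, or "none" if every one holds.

1) x1 = 13 is odd — OK.
2) 9 = 2*4 + 1, so 2 does not divide 9 — violated.
3) 15 / 3 = 5, so 3 divides 15 — OK.
4) max(5, 15) = 15 — OK.
5) x3 = 5 is odd — violated.
6) x6 = 19 lies in [19, 20] — OK.
7) x4 = 9 > 7, so we need x6 ≤ 22; x6 = 19 ≤ 22 — OK.
8) x3 = 5, x6 = 19; 5 < 19 — OK.
9) x3 = 5 lies in [2, 8] — OK.
10) x4 = 9 is not in {11, 5, 6, 7} — violated.
11) x3 - x5 = 5 - 15 = -10 — OK.

Violated: 2, 5, and 10.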